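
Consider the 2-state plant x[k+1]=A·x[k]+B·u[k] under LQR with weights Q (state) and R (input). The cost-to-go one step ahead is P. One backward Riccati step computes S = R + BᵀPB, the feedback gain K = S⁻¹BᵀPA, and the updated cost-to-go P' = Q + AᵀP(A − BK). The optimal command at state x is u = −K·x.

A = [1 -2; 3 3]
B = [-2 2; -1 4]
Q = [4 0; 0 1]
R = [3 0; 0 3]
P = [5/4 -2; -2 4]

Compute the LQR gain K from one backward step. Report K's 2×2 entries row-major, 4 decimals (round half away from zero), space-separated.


BᵀP = [-0.5000 0.0000; -5.5000 12.0000]
S = R + BᵀPB = [3 0; 0 3] + [1.0000 -1.0000; -1.0000 37.0000] = [4.0000 -1.0000; -1.0000 40.0000]
BᵀPA = [-0.5000 1.0000; 30.5000 47.0000]
K = S⁻¹·BᵀPA = [0.0660 0.5472; 0.7642 1.1887]
A−BK = [-0.3962 -3.2830; 0.0094 -1.2075]
AᵀP(A−BK) = [1.9764 3.5189; 3.5189 8.5849]
P' = Q + AᵀP(A−BK) = [5.9764 3.5189; 3.5189 9.5849]
tr(P') = 15.5613

0.0660 0.5472 0.7642 1.1887


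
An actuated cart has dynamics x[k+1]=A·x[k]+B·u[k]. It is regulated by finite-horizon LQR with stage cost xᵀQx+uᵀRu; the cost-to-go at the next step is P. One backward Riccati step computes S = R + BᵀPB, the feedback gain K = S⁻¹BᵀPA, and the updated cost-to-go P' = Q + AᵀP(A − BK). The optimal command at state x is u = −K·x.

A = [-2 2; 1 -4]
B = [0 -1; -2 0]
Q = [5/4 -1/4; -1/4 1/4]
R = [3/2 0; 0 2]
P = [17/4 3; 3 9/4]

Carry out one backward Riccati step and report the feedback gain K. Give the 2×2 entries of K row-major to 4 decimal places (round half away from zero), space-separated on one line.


BᵀP = [-6.0000 -4.5000; -4.2500 -3.0000]
S = R + BᵀPB = [3/2 0; 0 2] + [9.0000 6.0000; 6.0000 4.2500] = [10.5000 6.0000; 6.0000 6.2500]
BᵀPA = [7.5000 6.0000; 5.5000 3.5000]
K = S⁻¹·BᵀPA = [0.4684 0.5570; 0.4304 0.0253]
A−BK = [-1.5696 2.0253; 1.9367 -2.8861]
AᵀP(A−BK) = [1.3703 -0.3165; -0.3165 1.5696]
P' = Q + AᵀP(A−BK) = [2.6203 -0.5665; -0.5665 1.8196]
tr(P') = 4.4399

0.4684 0.5570 0.4304 0.0253


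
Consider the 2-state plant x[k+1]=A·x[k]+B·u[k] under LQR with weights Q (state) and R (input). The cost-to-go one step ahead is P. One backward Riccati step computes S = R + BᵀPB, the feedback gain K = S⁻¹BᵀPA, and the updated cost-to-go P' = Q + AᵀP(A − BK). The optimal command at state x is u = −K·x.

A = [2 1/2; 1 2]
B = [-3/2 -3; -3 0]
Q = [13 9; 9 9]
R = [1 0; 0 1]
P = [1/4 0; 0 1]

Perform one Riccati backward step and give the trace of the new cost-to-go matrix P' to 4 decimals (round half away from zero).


22.6938

BᵀP = [-0.3750 -3.0000; -0.7500 0.0000]
S = R + BᵀPB = [1 0; 0 1] + [9.5625 1.1250; 1.1250 2.2500] = [10.5625 1.1250; 1.1250 3.2500]
BᵀPA = [-3.7500 -6.1875; -1.5000 -0.3750]
K = S⁻¹·BᵀPA = [-0.3176 -0.5955; -0.3516 0.0907]
A−BK = [0.4688 -0.1210; 0.0473 0.2136]
AᵀP(A−BK) = [0.2817 0.1531; 0.1531 0.4121]
P' = Q + AᵀP(A−BK) = [13.2817 9.1531; 9.1531 9.4121]
tr(P') = 22.6938


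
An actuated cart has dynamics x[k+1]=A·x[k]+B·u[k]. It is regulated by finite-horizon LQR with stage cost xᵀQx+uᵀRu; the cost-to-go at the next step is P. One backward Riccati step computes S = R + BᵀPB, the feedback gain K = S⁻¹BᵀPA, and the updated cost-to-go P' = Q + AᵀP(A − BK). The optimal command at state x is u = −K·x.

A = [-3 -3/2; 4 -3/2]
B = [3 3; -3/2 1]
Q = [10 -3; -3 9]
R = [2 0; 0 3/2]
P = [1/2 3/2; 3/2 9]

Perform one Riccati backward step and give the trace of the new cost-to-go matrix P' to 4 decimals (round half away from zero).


28.4991

BᵀP = [-0.7500 -9.0000; 3.0000 13.5000]
S = R + BᵀPB = [2 0; 0 3/2] + [11.2500 -11.2500; -11.2500 22.5000] = [13.2500 -11.2500; -11.2500 24.0000]
BᵀPA = [-33.7500 14.6250; 45.0000 -24.7500]
K = S⁻¹·BᵀPA = [-1.5867 0.3790; 1.1312 -0.8536]
A−BK = [-1.6337 -0.0764; 0.4887 -0.0779]
AᵀP(A−BK) = [8.0436 -2.7965; -2.7965 1.4556]
P' = Q + AᵀP(A−BK) = [18.0436 -5.7965; -5.7965 10.4556]
tr(P') = 28.4991


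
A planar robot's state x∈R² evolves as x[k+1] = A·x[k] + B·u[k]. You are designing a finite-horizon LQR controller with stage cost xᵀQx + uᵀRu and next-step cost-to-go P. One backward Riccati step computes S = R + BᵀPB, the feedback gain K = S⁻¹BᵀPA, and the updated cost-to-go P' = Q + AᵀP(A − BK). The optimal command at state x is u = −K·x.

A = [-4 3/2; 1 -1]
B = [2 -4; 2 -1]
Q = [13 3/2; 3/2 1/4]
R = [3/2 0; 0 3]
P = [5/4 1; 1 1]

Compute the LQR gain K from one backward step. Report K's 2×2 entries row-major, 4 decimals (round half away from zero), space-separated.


-0.2778 0.0000 0.4028 -0.1250

BᵀP = [4.5000 4.0000; -6.0000 -5.0000]
S = R + BᵀPB = [3/2 0; 0 3] + [17.0000 -22.0000; -22.0000 29.0000] = [18.5000 -22.0000; -22.0000 32.0000]
BᵀPA = [-14.0000 2.7500; 19.0000 -4.0000]
K = S⁻¹·BᵀPA = [-0.2778 0.0000; 0.4028 -0.1250]
A−BK = [-1.8333 1.0000; 1.9583 -1.1250]
AᵀP(A−BK) = [1.4583 -0.6250; -0.6250 0.3125]
P' = Q + AᵀP(A−BK) = [14.4583 0.8750; 0.8750 0.5625]
tr(P') = 15.0208


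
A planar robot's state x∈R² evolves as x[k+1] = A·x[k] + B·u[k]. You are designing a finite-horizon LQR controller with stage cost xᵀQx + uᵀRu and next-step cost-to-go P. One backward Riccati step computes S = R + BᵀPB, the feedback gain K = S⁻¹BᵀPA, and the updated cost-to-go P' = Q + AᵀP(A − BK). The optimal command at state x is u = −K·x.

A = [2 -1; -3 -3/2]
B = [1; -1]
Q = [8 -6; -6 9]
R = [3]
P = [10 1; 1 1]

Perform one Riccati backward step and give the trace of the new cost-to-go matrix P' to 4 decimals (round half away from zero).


BᵀP = [9.0000 0.0000]
S = R + BᵀPB = [3] + [9.0000] = [12.0000]
BᵀPA = [18.0000 -9.0000]
K = S⁻¹·BᵀPA = [1.5000 -0.7500]
A−BK = [0.5000 -0.2500; -1.5000 -2.2500]
AᵀP(A−BK) = [10.0000 -2.0000; -2.0000 8.5000]
P' = Q + AᵀP(A−BK) = [18.0000 -8.0000; -8.0000 17.5000]
tr(P') = 35.5000

35.5000


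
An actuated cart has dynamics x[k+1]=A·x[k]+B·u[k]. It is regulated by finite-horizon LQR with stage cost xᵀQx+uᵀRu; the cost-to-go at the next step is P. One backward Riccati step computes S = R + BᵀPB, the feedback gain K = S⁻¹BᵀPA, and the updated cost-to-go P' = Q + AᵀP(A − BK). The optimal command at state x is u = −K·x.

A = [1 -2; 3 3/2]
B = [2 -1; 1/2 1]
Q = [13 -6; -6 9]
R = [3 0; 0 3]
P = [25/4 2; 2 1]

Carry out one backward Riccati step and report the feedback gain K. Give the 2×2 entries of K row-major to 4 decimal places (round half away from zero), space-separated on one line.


BᵀP = [13.5000 4.5000; -4.2500 -1.0000]
S = R + BᵀPB = [3 0; 0 3] + [29.2500 -9.0000; -9.0000 3.2500] = [32.2500 -9.0000; -9.0000 6.2500]
BᵀPA = [27.0000 -20.2500; -7.2500 7.0000]
K = S⁻¹·BᵀPA = [0.8585 -0.5272; 0.0762 0.3608]
A−BK = [-0.6407 -0.5848; 2.4946 1.4028]
AᵀP(A−BK) = [4.6236 -0.1493; -0.1493 2.0482]
P' = Q + AᵀP(A−BK) = [17.6236 -6.1493; -6.1493 11.0482]
tr(P') = 28.6719

0.8585 -0.5272 0.0762 0.3608


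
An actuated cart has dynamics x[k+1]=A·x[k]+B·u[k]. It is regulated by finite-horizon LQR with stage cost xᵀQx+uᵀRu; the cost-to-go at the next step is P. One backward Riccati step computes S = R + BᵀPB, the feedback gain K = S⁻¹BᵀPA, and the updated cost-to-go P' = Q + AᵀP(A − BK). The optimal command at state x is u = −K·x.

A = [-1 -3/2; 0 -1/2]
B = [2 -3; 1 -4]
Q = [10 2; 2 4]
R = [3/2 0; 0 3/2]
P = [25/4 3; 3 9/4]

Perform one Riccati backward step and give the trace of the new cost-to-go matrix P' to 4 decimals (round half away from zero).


14.7876

BᵀP = [15.5000 8.2500; -30.7500 -18.0000]
S = R + BᵀPB = [3/2 0; 0 3/2] + [39.2500 -79.5000; -79.5000 164.2500] = [40.7500 -79.5000; -79.5000 165.7500]
BᵀPA = [-15.5000 -27.3750; 30.7500 55.1250]
K = S⁻¹·BᵀPA = [-0.2868 -0.3570; 0.0479 0.1613]
A−BK = [-0.2825 -0.3019; 0.4786 0.5024]
AᵀP(A−BK) = [0.3298 0.3800; 0.3800 0.4578]
P' = Q + AᵀP(A−BK) = [10.3298 2.3800; 2.3800 4.4578]
tr(P') = 14.7876


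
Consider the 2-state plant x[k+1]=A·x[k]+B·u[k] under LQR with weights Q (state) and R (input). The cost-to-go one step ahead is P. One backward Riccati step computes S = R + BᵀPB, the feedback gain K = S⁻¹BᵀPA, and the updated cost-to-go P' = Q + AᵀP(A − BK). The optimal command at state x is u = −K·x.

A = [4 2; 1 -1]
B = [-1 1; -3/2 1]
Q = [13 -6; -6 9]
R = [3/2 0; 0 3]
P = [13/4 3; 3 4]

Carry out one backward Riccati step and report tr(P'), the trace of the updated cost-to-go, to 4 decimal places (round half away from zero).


33.0238

BᵀP = [-7.7500 -9.0000; 6.2500 7.0000]
S = R + BᵀPB = [3/2 0; 0 3] + [21.2500 -16.7500; -16.7500 13.2500] = [22.7500 -16.7500; -16.7500 16.2500]
BᵀPA = [-40.0000 -6.5000; 32.0000 5.5000]
K = S⁻¹·BᵀPA = [-1.2791 -0.1515; 0.6508 0.1823]
A−BK = [2.0701 1.6662; -1.5694 -1.4095]
AᵀP(A−BK) = [8.0112 4.1066; 4.1066 3.0126]
P' = Q + AᵀP(A−BK) = [21.0112 -1.8934; -1.8934 12.0126]
tr(P') = 33.0238


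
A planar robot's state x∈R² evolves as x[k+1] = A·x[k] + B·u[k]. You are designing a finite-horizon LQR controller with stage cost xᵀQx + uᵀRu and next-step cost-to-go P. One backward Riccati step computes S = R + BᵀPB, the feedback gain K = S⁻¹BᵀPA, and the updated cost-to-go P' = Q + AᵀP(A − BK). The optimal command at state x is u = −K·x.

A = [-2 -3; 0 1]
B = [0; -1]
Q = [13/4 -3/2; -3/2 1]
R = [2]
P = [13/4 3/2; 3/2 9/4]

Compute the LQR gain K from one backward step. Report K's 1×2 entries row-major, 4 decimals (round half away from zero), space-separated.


0.7059 0.5294

BᵀP = [-1.5000 -2.2500]
S = R + BᵀPB = [2] + [2.2500] = [4.2500]
BᵀPA = [3.0000 2.2500]
K = S⁻¹·BᵀPA = [0.7059 0.5294]
A−BK = [-2.0000 -3.0000; 0.7059 1.5294]
AᵀP(A−BK) = [10.8824 14.9118; 14.9118 21.3088]
P' = Q + AᵀP(A−BK) = [14.1324 13.4118; 13.4118 22.3088]
tr(P') = 36.4412


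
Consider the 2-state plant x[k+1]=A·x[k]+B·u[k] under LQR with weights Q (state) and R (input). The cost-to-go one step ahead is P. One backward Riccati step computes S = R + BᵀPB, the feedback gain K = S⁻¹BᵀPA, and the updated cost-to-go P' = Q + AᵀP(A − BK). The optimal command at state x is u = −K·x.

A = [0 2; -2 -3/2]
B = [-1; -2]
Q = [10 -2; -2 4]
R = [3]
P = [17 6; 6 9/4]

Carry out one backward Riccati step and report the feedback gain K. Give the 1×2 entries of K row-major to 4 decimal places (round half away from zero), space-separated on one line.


BᵀP = [-29.0000 -10.5000]
S = R + BᵀPB = [3] + [50.0000] = [53.0000]
BᵀPA = [21.0000 -42.2500]
K = S⁻¹·BᵀPA = [0.3962 -0.7972]
A−BK = [0.3962 1.2028; -1.2075 -3.0943]
AᵀP(A−BK) = [0.6792 -0.5094; -0.5094 3.3821]
P' = Q + AᵀP(A−BK) = [10.6792 -2.5094; -2.5094 7.3821]
tr(P') = 18.0613

0.3962 -0.7972


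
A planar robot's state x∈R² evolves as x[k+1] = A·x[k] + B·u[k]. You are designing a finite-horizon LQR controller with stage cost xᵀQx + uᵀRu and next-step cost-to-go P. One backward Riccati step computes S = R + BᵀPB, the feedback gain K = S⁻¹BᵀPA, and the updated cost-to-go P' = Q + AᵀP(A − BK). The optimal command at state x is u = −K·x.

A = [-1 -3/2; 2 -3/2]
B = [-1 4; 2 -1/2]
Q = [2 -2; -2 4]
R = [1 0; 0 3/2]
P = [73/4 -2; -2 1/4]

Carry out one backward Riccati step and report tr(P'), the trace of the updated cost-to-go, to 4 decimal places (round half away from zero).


6.4389

BᵀP = [-22.2500 2.5000; 74.0000 -8.1250]
S = R + BᵀPB = [1 0; 0 3/2] + [27.2500 -90.2500; -90.2500 300.0625] = [28.2500 -90.2500; -90.2500 301.5625]
BᵀPA = [27.2500 29.6250; -90.2500 -98.8125]
K = S⁻¹·BᵀPA = [0.1939 0.0427; -0.2413 -0.3149]
A−BK = [0.1589 -0.1977; 1.4917 -1.7428]
AᵀP(A−BK) = [0.1939 0.0427; 0.0427 0.2450]
P' = Q + AᵀP(A−BK) = [2.1939 -1.9573; -1.9573 4.2450]
tr(P') = 6.4389


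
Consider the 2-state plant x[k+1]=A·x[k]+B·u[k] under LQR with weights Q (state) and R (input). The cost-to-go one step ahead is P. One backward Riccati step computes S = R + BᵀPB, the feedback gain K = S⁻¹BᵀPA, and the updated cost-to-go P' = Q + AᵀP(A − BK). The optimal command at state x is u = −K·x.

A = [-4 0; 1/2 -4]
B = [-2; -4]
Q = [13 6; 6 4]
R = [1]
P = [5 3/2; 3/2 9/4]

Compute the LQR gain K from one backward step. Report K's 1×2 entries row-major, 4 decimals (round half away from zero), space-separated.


BᵀP = [-16.0000 -12.0000]
S = R + BᵀPB = [1] + [80.0000] = [81.0000]
BᵀPA = [58.0000 48.0000]
K = S⁻¹·BᵀPA = [0.7160 0.5926]
A−BK = [-2.5679 1.1852; 3.3642 -1.6296]
AᵀP(A−BK) = [33.0316 -14.8704; -14.8704 7.5556]
P' = Q + AᵀP(A−BK) = [46.0316 -8.8704; -8.8704 11.5556]
tr(P') = 57.5872

0.7160 0.5926


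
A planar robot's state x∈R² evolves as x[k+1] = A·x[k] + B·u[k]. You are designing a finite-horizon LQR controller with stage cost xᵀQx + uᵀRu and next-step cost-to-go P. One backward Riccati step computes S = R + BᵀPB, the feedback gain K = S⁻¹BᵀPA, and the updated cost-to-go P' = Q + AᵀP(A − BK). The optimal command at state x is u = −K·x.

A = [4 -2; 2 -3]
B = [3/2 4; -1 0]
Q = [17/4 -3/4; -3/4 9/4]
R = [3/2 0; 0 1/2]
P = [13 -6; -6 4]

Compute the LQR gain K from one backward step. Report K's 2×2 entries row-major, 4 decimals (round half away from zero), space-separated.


BᵀP = [25.5000 -13.0000; 52.0000 -24.0000]
S = R + BᵀPB = [3/2 0; 0 1/2] + [51.2500 102.0000; 102.0000 208.0000] = [52.7500 102.0000; 102.0000 208.5000]
BᵀPA = [76.0000 -12.0000; 160.0000 -32.0000]
K = S⁻¹·BᵀPA = [-0.7975 1.2820; 1.1575 -0.7807]
A−BK = [0.5661 -0.8004; 1.2025 -1.7180]
AᵀP(A−BK) = [3.4053 -4.5291; -4.5291 6.4034]
P' = Q + AᵀP(A−BK) = [7.6553 -5.2791; -5.2791 8.6534]
tr(P') = 16.3086

-0.7975 1.2820 1.1575 -0.7807


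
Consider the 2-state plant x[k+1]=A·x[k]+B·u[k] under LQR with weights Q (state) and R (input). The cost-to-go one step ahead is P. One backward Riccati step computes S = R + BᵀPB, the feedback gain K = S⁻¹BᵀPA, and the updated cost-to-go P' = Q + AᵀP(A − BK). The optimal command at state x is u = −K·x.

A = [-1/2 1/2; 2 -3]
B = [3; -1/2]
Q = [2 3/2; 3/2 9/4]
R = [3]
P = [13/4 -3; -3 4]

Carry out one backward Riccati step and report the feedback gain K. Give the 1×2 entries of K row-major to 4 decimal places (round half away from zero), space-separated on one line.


BᵀP = [11.2500 -11.0000]
S = R + BᵀPB = [3] + [39.2500] = [42.2500]
BᵀPA = [-27.6250 38.6250]
K = S⁻¹·BᵀPA = [-0.6538 0.9142]
A−BK = [1.4615 -2.2426; 1.6731 -2.5429]
AᵀP(A−BK) = [4.7500 -7.0577; -7.0577 10.5015]
P' = Q + AᵀP(A−BK) = [6.7500 -5.5577; -5.5577 12.7515]
tr(P') = 19.5015

-0.6538 0.9142


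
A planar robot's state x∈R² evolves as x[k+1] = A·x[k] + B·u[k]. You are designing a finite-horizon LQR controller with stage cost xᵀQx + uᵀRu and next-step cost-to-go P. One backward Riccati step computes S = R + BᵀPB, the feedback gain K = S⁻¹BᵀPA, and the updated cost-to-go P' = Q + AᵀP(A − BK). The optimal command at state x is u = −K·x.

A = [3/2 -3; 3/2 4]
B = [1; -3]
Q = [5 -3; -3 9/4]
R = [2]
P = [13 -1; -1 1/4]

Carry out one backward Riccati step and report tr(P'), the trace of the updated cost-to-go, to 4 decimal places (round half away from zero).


27.8038

BᵀP = [16.0000 -1.7500]
S = R + BᵀPB = [2] + [21.2500] = [23.2500]
BᵀPA = [21.3750 -55.0000]
K = S⁻¹·BᵀPA = [0.9194 -2.3656]
A−BK = [0.5806 -0.6344; 4.2581 -3.0968]
AᵀP(A−BK) = [5.6613 -7.9355; -7.9355 14.8925]
P' = Q + AᵀP(A−BK) = [10.6613 -10.9355; -10.9355 17.1425]
tr(P') = 27.8038


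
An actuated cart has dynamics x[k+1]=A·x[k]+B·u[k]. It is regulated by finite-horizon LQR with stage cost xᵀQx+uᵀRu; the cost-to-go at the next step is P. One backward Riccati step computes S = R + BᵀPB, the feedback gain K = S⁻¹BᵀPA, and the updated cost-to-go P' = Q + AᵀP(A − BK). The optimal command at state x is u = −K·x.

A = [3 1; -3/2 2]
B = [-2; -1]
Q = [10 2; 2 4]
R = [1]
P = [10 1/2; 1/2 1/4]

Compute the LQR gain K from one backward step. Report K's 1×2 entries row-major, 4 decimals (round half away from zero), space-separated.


-1.3786 -0.5318

BᵀP = [-20.5000 -1.2500]
S = R + BᵀPB = [1] + [42.2500] = [43.2500]
BᵀPA = [-59.6250 -23.0000]
K = S⁻¹·BᵀPA = [-1.3786 -0.5318]
A−BK = [0.2428 -0.0636; -2.8786 1.4682]
AᵀP(A−BK) = [3.8627 -0.2081; -0.2081 0.7688]
P' = Q + AᵀP(A−BK) = [13.8627 1.7919; 1.7919 4.7688]
tr(P') = 18.6315


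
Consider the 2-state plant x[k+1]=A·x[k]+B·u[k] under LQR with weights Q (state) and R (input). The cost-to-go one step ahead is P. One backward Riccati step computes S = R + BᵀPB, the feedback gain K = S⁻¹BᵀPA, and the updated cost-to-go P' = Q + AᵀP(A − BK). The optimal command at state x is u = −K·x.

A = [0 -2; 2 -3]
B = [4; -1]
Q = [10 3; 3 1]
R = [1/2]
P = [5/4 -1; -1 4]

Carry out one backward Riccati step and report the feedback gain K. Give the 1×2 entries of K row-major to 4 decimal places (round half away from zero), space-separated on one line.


-0.4923 0.3692

BᵀP = [6.0000 -8.0000]
S = R + BᵀPB = [1/2] + [32.0000] = [32.5000]
BᵀPA = [-16.0000 12.0000]
K = S⁻¹·BᵀPA = [-0.4923 0.3692]
A−BK = [1.9692 -3.4769; 1.5077 -2.6308]
AᵀP(A−BK) = [8.1231 -14.0923; -14.0923 24.5692]
P' = Q + AᵀP(A−BK) = [18.1231 -11.0923; -11.0923 25.5692]
tr(P') = 43.6923


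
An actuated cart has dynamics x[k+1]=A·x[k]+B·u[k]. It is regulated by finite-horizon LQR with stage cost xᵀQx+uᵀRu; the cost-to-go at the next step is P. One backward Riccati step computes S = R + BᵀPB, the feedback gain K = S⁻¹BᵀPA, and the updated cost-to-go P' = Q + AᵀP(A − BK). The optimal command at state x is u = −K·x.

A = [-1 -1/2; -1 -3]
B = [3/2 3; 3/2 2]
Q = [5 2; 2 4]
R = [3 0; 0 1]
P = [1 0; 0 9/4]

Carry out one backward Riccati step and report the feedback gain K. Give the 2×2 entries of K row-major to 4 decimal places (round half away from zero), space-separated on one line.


-0.1189 -0.5459 -0.3243 -0.4662

BᵀP = [1.5000 3.3750; 3.0000 4.5000]
S = R + BᵀPB = [3 0; 0 1] + [7.3125 11.2500; 11.2500 18.0000] = [10.3125 11.2500; 11.2500 19.0000]
BᵀPA = [-4.8750 -10.8750; -7.5000 -15.0000]
K = S⁻¹·BᵀPA = [-0.1189 -0.5459; -0.3243 -0.4662]
A−BK = [0.1514 1.7176; -0.1730 -1.2486]
AᵀP(A−BK) = [0.2378 1.0919; 1.0919 7.5696]
P' = Q + AᵀP(A−BK) = [5.2378 3.0919; 3.0919 11.5696]
tr(P') = 16.8074


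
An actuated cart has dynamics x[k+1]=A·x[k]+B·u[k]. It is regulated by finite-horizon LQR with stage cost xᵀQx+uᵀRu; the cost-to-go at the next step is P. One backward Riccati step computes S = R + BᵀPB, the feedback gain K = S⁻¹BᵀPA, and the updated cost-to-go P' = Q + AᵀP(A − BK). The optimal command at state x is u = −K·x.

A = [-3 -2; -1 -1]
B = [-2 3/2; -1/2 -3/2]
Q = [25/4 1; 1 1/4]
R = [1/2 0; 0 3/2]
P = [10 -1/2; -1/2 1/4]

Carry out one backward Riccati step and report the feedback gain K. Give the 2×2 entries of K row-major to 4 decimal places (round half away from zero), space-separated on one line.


1.3333 0.9254 -0.1818 -0.0651

BᵀP = [-19.7500 0.8750; 15.7500 -1.1250]
S = R + BᵀPB = [1/2 0; 0 3/2] + [39.0625 -30.9375; -30.9375 25.3125] = [39.5625 -30.9375; -30.9375 26.8125]
BᵀPA = [58.3750 38.6250; -46.1250 -30.3750]
K = S⁻¹·BᵀPA = [1.3333 0.9254; -0.1818 -0.0651]
A−BK = [-0.0606 -0.0516; -0.6061 -0.6350]
AᵀP(A−BK) = [1.0303 0.7273; 0.7273 0.5292]
P' = Q + AᵀP(A−BK) = [7.2803 1.7273; 1.7273 0.7792]
tr(P') = 8.0595


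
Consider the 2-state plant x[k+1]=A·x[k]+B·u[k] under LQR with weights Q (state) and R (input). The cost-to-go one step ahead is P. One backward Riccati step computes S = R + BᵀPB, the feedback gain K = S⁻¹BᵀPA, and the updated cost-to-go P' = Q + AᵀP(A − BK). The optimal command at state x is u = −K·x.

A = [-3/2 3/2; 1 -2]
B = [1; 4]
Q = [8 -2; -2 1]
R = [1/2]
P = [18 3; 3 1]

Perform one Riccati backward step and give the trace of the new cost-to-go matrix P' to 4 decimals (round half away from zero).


BᵀP = [30.0000 7.0000]
S = R + BᵀPB = [1/2] + [58.0000] = [58.5000]
BᵀPA = [-38.0000 31.0000]
K = S⁻¹·BᵀPA = [-0.6496 0.5299]
A−BK = [-0.8504 0.9701; 3.5983 -4.1197]
AᵀP(A−BK) = [7.8162 -8.8632; -8.8632 10.0726]
P' = Q + AᵀP(A−BK) = [15.8162 -10.8632; -10.8632 11.0726]
tr(P') = 26.8889

26.8889


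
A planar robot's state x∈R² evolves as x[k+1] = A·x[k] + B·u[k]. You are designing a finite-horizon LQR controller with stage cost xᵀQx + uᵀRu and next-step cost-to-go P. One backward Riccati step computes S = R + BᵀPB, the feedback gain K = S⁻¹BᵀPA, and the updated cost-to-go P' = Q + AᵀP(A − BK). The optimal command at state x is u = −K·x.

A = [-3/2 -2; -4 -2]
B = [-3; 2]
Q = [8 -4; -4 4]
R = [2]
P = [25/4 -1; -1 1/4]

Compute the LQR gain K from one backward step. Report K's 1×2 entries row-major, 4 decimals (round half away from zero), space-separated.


BᵀP = [-20.7500 3.5000]
S = R + BᵀPB = [2] + [69.2500] = [71.2500]
BᵀPA = [17.1250 34.5000]
K = S⁻¹·BᵀPA = [0.2404 0.4842]
A−BK = [-0.7789 -0.5474; -4.4807 -2.9684]
AᵀP(A−BK) = [1.9465 1.4579; 1.4579 1.2947]
P' = Q + AᵀP(A−BK) = [9.9465 -2.5421; -2.5421 5.2947]
tr(P') = 15.2412

0.2404 0.4842


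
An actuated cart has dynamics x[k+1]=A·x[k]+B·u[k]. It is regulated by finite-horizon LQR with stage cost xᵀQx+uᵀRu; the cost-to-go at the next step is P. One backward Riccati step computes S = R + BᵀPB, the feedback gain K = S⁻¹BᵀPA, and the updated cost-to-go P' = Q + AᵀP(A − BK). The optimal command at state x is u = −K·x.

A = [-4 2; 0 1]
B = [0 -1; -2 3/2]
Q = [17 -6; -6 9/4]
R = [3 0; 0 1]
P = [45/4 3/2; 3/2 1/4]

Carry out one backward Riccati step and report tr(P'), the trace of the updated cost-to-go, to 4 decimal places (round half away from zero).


48.5715

BᵀP = [-3.0000 -0.5000; -9.0000 -1.1250]
S = R + BᵀPB = [3 0; 0 1] + [1.0000 2.2500; 2.2500 7.3125] = [4.0000 2.2500; 2.2500 8.3125]
BᵀPA = [12.0000 -6.5000; 36.0000 -19.1250]
K = S⁻¹·BᵀPA = [0.6652 -0.3902; 4.1508 -2.1951]
A−BK = [0.1508 -0.1951; -4.8958 3.5122]
AᵀP(A−BK) = [22.5898 -12.2927; -12.2927 6.7317]
P' = Q + AᵀP(A−BK) = [39.5898 -18.2927; -18.2927 8.9817]
tr(P') = 48.5715


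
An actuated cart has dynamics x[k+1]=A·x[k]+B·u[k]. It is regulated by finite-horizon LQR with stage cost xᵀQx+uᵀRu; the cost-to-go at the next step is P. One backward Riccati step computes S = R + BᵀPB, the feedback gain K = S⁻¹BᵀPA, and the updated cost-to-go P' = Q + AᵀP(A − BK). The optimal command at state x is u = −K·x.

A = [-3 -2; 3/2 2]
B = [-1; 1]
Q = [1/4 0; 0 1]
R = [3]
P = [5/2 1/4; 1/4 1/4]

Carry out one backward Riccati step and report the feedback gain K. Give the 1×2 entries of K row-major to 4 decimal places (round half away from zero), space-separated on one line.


BᵀP = [-2.2500 0.0000]
S = R + BᵀPB = [3] + [2.2500] = [5.2500]
BᵀPA = [6.7500 4.5000]
K = S⁻¹·BᵀPA = [1.2857 0.8571]
A−BK = [-1.7143 -1.1429; 0.2143 1.1429]
AᵀP(A−BK) = [12.1339 7.7143; 7.7143 5.1429]
P' = Q + AᵀP(A−BK) = [12.3839 7.7143; 7.7143 6.1429]
tr(P') = 18.5268

1.2857 0.8571


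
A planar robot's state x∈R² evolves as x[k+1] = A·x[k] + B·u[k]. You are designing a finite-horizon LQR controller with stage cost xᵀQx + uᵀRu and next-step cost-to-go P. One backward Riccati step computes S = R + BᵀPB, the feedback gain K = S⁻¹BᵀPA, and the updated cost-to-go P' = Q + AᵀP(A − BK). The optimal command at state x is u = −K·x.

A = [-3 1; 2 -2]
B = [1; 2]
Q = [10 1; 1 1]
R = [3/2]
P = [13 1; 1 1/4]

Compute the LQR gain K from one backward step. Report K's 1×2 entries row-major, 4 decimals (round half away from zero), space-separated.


BᵀP = [15.0000 1.5000]
S = R + BᵀPB = [3/2] + [18.0000] = [19.5000]
BᵀPA = [-42.0000 12.0000]
K = S⁻¹·BᵀPA = [-2.1538 0.6154]
A−BK = [-0.8462 0.3846; 6.3077 -3.2308]
AᵀP(A−BK) = [15.5385 -6.1538; -6.1538 2.6154]
P' = Q + AᵀP(A−BK) = [25.5385 -5.1538; -5.1538 3.6154]
tr(P') = 29.1538

-2.1538 0.6154


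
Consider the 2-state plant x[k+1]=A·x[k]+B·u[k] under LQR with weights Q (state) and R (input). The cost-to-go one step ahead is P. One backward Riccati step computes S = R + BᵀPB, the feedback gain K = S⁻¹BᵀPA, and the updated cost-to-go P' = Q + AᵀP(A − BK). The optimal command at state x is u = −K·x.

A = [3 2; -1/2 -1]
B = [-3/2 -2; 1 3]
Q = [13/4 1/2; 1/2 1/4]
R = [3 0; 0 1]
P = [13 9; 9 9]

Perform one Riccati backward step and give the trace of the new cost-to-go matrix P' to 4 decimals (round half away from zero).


BᵀP = [-10.5000 -4.5000; 1.0000 9.0000]
S = R + BᵀPB = [3 0; 0 1] + [11.2500 7.5000; 7.5000 25.0000] = [14.2500 7.5000; 7.5000 26.0000]
BᵀPA = [-29.2500 -16.5000; -1.5000 -7.0000]
K = S⁻¹·BᵀPA = [-2.3842 -1.1981; 0.6301 0.0764]
A−BK = [0.6838 0.3556; -0.0060 -0.0310]
AᵀP(A−BK) = [23.4558 11.5704; 11.5704 5.7661]
P' = Q + AᵀP(A−BK) = [26.7058 12.0704; 12.0704 6.0161]
tr(P') = 32.7220

32.7220


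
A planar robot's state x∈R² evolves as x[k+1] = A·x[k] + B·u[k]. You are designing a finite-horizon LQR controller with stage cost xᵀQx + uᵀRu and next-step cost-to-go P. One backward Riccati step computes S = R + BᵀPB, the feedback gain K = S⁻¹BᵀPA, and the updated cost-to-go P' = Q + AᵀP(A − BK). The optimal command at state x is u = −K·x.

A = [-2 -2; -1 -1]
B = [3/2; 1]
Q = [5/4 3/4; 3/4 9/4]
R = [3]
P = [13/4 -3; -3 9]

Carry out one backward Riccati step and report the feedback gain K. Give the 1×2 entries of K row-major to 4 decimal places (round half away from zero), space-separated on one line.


-0.8000 -0.8000

BᵀP = [1.8750 4.5000]
S = R + BᵀPB = [3] + [7.3125] = [10.3125]
BᵀPA = [-8.2500 -8.2500]
K = S⁻¹·BᵀPA = [-0.8000 -0.8000]
A−BK = [-0.8000 -0.8000; -0.2000 -0.2000]
AᵀP(A−BK) = [3.4000 3.4000; 3.4000 3.4000]
P' = Q + AᵀP(A−BK) = [4.6500 4.1500; 4.1500 5.6500]
tr(P') = 10.3000


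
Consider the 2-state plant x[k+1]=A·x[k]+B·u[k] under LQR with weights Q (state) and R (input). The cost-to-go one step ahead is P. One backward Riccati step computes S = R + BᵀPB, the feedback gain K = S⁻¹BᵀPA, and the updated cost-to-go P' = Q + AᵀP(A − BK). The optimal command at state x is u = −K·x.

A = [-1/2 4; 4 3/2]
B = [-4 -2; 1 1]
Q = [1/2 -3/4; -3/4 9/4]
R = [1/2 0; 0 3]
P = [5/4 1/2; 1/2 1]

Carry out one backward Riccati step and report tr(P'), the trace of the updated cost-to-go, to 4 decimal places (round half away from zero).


BᵀP = [-4.5000 -1.0000; -2.0000 0.0000]
S = R + BᵀPB = [1/2 0; 0 3] + [17.0000 8.0000; 8.0000 4.0000] = [17.5000 8.0000; 8.0000 7.0000]
BᵀPA = [-1.7500 -19.5000; 1.0000 -8.0000]
K = S⁻¹·BᵀPA = [-0.3462 -1.2393; 0.5385 0.2735]
A−BK = [-0.8077 -0.4103; 3.8077 2.4658]
AᵀP(A−BK) = [13.1683 8.6827; 8.6827 6.2714]
P' = Q + AᵀP(A−BK) = [13.6683 7.9327; 7.9327 8.5214]
tr(P') = 22.1896

22.1896


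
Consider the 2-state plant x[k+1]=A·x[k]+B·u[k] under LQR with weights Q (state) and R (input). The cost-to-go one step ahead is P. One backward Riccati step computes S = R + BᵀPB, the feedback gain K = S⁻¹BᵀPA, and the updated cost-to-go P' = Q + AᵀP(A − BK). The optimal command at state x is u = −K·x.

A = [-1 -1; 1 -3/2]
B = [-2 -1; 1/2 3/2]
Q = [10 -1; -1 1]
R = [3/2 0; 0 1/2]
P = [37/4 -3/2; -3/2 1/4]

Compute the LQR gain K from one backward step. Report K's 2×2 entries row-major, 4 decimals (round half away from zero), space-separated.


BᵀP = [-19.2500 3.1250; -11.5000 1.8750]
S = R + BᵀPB = [3/2 0; 0 1/2] + [40.0625 23.9375; 23.9375 14.3125] = [41.5625 23.9375; 23.9375 14.8125]
BᵀPA = [22.3750 14.5625; 13.3750 8.6875]
K = S⁻¹·BᵀPA = [0.2642 0.1818; 0.4760 0.2928]
A−BK = [0.0044 -0.3437; 0.1539 -2.0300]
AᵀP(A−BK) = [0.2221 0.1424; 0.1424 0.1222]
P' = Q + AᵀP(A−BK) = [10.2221 -0.8576; -0.8576 1.1222]
tr(P') = 11.3443

0.2642 0.1818 0.4760 0.2928


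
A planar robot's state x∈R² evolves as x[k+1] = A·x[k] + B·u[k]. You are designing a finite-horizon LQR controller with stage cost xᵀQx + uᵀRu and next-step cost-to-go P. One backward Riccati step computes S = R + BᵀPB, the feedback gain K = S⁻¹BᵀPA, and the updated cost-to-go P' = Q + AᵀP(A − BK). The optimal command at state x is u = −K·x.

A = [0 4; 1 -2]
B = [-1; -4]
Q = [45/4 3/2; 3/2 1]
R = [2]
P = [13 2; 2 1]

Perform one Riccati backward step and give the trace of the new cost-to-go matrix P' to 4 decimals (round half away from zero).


BᵀP = [-21.0000 -6.0000]
S = R + BᵀPB = [2] + [45.0000] = [47.0000]
BᵀPA = [-6.0000 -72.0000]
K = S⁻¹·BᵀPA = [-0.1277 -1.5319]
A−BK = [-0.1277 2.4681; 0.4894 -8.1277]
AᵀP(A−BK) = [0.2340 -3.1915; -3.1915 69.7021]
P' = Q + AᵀP(A−BK) = [11.4840 -1.6915; -1.6915 70.7021]
tr(P') = 82.1862

82.1862


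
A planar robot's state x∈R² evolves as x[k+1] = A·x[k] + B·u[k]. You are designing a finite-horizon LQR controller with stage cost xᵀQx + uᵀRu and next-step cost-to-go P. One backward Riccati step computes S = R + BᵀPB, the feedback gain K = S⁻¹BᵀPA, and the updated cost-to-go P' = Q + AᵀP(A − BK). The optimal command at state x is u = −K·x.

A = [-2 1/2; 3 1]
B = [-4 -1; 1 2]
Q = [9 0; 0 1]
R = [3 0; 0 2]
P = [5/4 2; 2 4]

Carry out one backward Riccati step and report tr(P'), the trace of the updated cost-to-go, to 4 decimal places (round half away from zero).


14.0038

BᵀP = [-3.0000 -4.0000; 2.7500 6.0000]
S = R + BᵀPB = [3 0; 0 2] + [8.0000 -5.0000; -5.0000 9.2500] = [11.0000 -5.0000; -5.0000 11.2500]
BᵀPA = [-6.0000 -5.5000; 12.5000 7.3750]
K = S⁻¹·BᵀPA = [-0.0506 -0.2532; 1.0886 0.5430]
A−BK = [-1.1139 0.0304; 0.8734 0.1671]
AᵀP(A−BK) = [3.0886 1.4430; 1.4430 0.9152]
P' = Q + AᵀP(A−BK) = [12.0886 1.4430; 1.4430 1.9152]
tr(P') = 14.0038


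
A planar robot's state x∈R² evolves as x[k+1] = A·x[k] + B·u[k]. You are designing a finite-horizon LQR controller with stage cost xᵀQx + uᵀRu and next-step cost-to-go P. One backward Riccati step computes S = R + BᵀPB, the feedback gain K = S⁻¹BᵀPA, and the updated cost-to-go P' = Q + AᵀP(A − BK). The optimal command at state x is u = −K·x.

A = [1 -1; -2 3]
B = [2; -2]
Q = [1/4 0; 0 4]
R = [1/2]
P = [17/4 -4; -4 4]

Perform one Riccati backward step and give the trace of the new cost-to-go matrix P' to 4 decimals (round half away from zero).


5.3225

BᵀP = [16.5000 -16.0000]
S = R + BᵀPB = [1/2] + [65.0000] = [65.5000]
BᵀPA = [48.5000 -64.5000]
K = S⁻¹·BᵀPA = [0.7405 -0.9847]
A−BK = [-0.4809 0.9695; -0.5191 1.0305]
AᵀP(A−BK) = [0.3378 -0.4905; -0.4905 0.7347]
P' = Q + AᵀP(A−BK) = [0.5878 -0.4905; -0.4905 4.7347]
tr(P') = 5.3225


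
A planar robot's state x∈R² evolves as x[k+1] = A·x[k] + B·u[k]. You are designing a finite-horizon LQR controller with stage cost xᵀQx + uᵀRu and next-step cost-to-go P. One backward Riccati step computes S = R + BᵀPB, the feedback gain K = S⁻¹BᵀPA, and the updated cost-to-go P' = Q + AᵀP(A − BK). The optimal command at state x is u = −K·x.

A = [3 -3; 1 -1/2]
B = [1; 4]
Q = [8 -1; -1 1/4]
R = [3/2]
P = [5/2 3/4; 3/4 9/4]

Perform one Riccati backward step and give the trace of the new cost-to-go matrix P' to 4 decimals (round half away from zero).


BᵀP = [5.5000 9.7500]
S = R + BᵀPB = [3/2] + [44.5000] = [46.0000]
BᵀPA = [26.2500 -21.3750]
K = S⁻¹·BᵀPA = [0.5707 -0.4647]
A−BK = [2.4293 -2.5353; -1.2826 1.3587]
AᵀP(A−BK) = [14.2704 -14.8023; -14.8023 15.3801]
P' = Q + AᵀP(A−BK) = [22.2704 -15.8023; -15.8023 15.6301]
tr(P') = 37.9005

37.9005


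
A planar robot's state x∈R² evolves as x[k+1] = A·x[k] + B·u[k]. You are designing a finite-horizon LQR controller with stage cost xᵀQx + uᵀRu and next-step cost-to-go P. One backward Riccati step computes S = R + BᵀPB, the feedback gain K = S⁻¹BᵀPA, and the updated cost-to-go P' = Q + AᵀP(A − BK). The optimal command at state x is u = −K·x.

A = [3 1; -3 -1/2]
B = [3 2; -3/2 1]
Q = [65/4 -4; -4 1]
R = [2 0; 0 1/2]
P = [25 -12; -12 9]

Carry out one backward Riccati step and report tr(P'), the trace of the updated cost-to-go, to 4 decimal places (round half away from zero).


21.9618

BᵀP = [93.0000 -49.5000; 38.0000 -15.0000]
S = R + BᵀPB = [2 0; 0 1/2] + [353.2500 136.5000; 136.5000 61.0000] = [355.2500 136.5000; 136.5000 61.5000]
BᵀPA = [427.5000 117.7500; 159.0000 45.5000]
K = S⁻¹·BᵀPA = [1.4267 0.3206; -0.5812 0.0283]
A−BK = [-0.1177 -0.0183; -0.2787 -0.0474]
AᵀP(A−BK) = [4.4981 0.9511; 0.9511 0.2137]
P' = Q + AᵀP(A−BK) = [20.7481 -3.0489; -3.0489 1.2137]
tr(P') = 21.9618


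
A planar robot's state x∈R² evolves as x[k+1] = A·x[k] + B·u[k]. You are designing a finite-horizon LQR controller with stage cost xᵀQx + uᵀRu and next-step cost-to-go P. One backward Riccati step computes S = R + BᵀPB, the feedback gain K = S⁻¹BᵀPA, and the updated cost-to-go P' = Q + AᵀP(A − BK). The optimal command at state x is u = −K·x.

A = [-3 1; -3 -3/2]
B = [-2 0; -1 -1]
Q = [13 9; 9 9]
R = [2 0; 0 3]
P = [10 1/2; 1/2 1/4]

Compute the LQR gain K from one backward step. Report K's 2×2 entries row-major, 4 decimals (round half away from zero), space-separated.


1.4710 -0.4244 0.1265 0.1248

BᵀP = [-20.5000 -1.2500; -0.5000 -0.2500]
S = R + BᵀPB = [2 0; 0 3] + [42.2500 1.2500; 1.2500 0.2500] = [44.2500 1.2500; 1.2500 3.2500]
BᵀPA = [65.2500 -18.6250; 2.2500 -0.1250]
K = S⁻¹·BᵀPA = [1.4710 -0.4244; 0.1265 0.1248]
A−BK = [-0.0580 0.1511; -1.4025 -1.7996]
AᵀP(A−BK) = [4.9824 -0.7118; -0.7118 1.1731]
P' = Q + AᵀP(A−BK) = [17.9824 8.2882; 8.2882 10.1731]
tr(P') = 28.1555


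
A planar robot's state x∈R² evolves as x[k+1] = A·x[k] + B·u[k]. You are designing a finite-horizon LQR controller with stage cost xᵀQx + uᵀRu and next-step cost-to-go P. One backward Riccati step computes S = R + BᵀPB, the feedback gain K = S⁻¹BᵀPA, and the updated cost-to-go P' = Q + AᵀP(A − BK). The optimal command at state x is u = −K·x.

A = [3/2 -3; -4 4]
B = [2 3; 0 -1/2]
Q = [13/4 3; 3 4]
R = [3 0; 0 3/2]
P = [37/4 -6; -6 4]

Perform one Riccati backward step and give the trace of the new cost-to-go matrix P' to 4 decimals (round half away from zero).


15.1867

BᵀP = [18.5000 -12.0000; 30.7500 -20.0000]
S = R + BᵀPB = [3 0; 0 3/2] + [37.0000 61.5000; 61.5000 102.2500] = [40.0000 61.5000; 61.5000 103.7500]
BᵀPA = [75.7500 -103.5000; 126.1250 -172.2500]
K = S⁻¹·BᵀPA = [0.2784 -0.3936; 1.0506 -1.4269]
A−BK = [-2.2087 2.0680; -3.4747 3.2865]
AᵀP(A−BK) = [3.2124 -3.8387; -3.8387 4.7243]
P' = Q + AᵀP(A−BK) = [6.4624 -0.8387; -0.8387 8.7243]
tr(P') = 15.1867


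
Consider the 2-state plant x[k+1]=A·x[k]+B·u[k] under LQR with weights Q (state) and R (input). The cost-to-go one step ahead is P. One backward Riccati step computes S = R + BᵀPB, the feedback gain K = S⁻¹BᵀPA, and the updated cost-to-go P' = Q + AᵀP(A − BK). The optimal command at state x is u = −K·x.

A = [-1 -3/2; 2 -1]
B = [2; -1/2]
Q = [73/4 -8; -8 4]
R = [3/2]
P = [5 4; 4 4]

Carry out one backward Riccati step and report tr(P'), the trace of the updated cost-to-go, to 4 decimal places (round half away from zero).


31.0517

BᵀP = [8.0000 6.0000]
S = R + BᵀPB = [3/2] + [13.0000] = [14.5000]
BᵀPA = [4.0000 -18.0000]
K = S⁻¹·BᵀPA = [0.2759 -1.2414]
A−BK = [-1.5517 0.9828; 2.1379 -1.6207]
AᵀP(A−BK) = [3.8966 -3.5345; -3.5345 4.9052]
P' = Q + AᵀP(A−BK) = [22.1466 -11.5345; -11.5345 8.9052]
tr(P') = 31.0517


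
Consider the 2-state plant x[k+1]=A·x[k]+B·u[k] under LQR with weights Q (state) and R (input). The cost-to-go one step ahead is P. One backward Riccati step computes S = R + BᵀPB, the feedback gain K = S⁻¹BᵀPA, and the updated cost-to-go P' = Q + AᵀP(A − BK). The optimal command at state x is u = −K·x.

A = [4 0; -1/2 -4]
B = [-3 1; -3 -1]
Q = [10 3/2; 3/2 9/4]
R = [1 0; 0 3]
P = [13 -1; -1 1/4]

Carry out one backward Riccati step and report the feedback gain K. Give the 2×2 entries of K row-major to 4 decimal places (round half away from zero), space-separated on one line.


BᵀP = [-36.0000 2.2500; 14.0000 -1.2500]
S = R + BᵀPB = [1 0; 0 3] + [101.2500 -38.2500; -38.2500 15.2500] = [102.2500 -38.2500; -38.2500 18.2500]
BᵀPA = [-145.1250 -9.0000; 56.6250 5.0000]
K = S⁻¹·BᵀPA = [-1.1976 0.0670; 0.5927 0.4144]
A−BK = [-0.1855 -0.2134; -3.5000 -3.3846]
AᵀP(A−BK) = [4.6996 2.7581; 2.7581 2.5310]
P' = Q + AᵀP(A−BK) = [14.6996 4.2581; 4.2581 4.7810]
tr(P') = 19.4806

-1.1976 0.0670 0.5927 0.4144


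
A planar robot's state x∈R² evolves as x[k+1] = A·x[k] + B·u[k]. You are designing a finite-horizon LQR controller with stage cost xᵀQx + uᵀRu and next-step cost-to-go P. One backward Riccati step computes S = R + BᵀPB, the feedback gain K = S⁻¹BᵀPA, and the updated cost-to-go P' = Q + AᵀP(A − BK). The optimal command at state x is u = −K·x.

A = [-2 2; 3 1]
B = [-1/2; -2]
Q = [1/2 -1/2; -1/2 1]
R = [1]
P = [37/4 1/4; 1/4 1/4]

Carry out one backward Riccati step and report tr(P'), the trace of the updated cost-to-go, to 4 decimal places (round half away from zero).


36.8506

BᵀP = [-5.1250 -0.6250]
S = R + BᵀPB = [1] + [3.8125] = [4.8125]
BᵀPA = [8.3750 -10.8750]
K = S⁻¹·BᵀPA = [1.7403 -2.2597]
A−BK = [-1.1299 0.8701; 6.4805 -3.5195]
AᵀP(A−BK) = [21.6753 -16.3247; -16.3247 13.6753]
P' = Q + AᵀP(A−BK) = [22.1753 -16.8247; -16.8247 14.6753]
tr(P') = 36.8506


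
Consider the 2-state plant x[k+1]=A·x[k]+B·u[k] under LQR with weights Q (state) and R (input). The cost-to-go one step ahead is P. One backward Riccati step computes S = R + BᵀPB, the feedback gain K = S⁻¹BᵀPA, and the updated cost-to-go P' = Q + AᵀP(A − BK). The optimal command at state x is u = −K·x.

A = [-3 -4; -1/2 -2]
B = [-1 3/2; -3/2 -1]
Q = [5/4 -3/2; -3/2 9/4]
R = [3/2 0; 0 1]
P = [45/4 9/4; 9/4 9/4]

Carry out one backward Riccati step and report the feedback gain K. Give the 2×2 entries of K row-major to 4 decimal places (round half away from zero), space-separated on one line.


BᵀP = [-14.6250 -5.6250; 14.6250 1.1250]
S = R + BᵀPB = [3/2 0; 0 1] + [23.0625 -16.3125; -16.3125 20.8125] = [24.5625 -16.3125; -16.3125 21.8125]
BᵀPA = [46.6875 69.7500; -44.4375 -60.7500]
K = S⁻¹·BᵀPA = [1.0883 1.9670; -1.2234 -1.3141]
A−BK = [-0.0767 -0.0619; -0.0909 -0.3636]
AᵀP(A−BK) = [3.3893 5.0217; 5.0217 7.9722]
P' = Q + AᵀP(A−BK) = [4.6393 3.5217; 3.5217 10.2222]
tr(P') = 14.8615

1.0883 1.9670 -1.2234 -1.3141


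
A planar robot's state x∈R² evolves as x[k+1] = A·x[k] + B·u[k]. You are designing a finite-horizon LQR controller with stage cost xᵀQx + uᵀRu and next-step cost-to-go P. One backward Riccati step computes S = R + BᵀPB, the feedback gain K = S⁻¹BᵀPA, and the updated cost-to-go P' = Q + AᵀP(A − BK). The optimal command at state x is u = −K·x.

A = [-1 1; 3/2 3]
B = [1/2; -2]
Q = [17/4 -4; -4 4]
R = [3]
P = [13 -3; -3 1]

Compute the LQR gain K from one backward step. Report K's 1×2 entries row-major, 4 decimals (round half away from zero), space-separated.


-1.0923 0.1231

BᵀP = [12.5000 -3.5000]
S = R + BᵀPB = [3] + [13.2500] = [16.2500]
BᵀPA = [-17.7500 2.0000]
K = S⁻¹·BᵀPA = [-1.0923 0.1231]
A−BK = [-0.4538 0.9385; -0.6846 3.2462]
AᵀP(A−BK) = [4.8615 -1.8154; -1.8154 3.7538]
P' = Q + AᵀP(A−BK) = [9.1115 -5.8154; -5.8154 7.7538]
tr(P') = 16.8654


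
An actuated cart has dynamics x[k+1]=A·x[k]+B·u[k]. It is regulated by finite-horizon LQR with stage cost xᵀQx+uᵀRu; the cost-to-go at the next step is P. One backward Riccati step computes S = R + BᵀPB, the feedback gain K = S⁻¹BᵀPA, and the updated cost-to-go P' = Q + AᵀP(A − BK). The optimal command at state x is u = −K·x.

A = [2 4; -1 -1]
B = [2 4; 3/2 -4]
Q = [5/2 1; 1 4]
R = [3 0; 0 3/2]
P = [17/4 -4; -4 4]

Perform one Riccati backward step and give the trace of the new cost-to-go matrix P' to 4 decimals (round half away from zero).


7.7689

BᵀP = [2.5000 -2.0000; 33.0000 -32.0000]
S = R + BᵀPB = [3 0; 0 3/2] + [2.0000 18.0000; 18.0000 260.0000] = [5.0000 18.0000; 18.0000 261.5000]
BᵀPA = [7.0000 12.0000; 98.0000 164.0000]
K = S⁻¹·BᵀPA = [0.0676 0.1891; 0.3701 0.6141]
A−BK = [0.3843 1.1652; 0.3790 1.1729]
AᵀP(A−BK) = [0.2562 0.4911; 0.4911 1.0127]
P' = Q + AᵀP(A−BK) = [2.7562 1.4911; 1.4911 5.0127]
tr(P') = 7.7689
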